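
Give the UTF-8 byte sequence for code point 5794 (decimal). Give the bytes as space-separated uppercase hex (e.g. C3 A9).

E1 9A A2

U+16A2 = 0x16A2 = 5794 decimal. In range U+0800–U+FFFF → 3-byte form: 1110xxxx 10xxxxxx 10xxxxxx.
Binary (16 bits): 0001011010100010.
Split 4+6+6: 0001 | 011010 | 100010.
Byte 1: 11100001 = 0xE1.
Byte 2: 10011010 = 0x9A.
Byte 3: 10100010 = 0xA2.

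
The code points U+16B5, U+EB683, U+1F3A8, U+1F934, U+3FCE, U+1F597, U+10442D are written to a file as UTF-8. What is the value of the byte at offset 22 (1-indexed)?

0x97

1-indexed offset 22 is 0-indexed offset 21.
U+16B5 → 3-byte form E1 9A B5 at offsets 0–2.
U+EB683 → 4-byte form F3 AB 9A 83 at offsets 3–6.
U+1F3A8 → 4-byte form F0 9F 8E A8 at offsets 7–10.
U+1F934 → 4-byte form F0 9F A4 B4 at offsets 11–14.
U+3FCE → 3-byte form E3 BF 8E at offsets 15–17.
U+1F597 → 4-byte form F0 9F 96 97 at offsets 18–21.
Offset 21 falls in char 6's range; it's byte 4 of F0 9F 96 97 = 0x97.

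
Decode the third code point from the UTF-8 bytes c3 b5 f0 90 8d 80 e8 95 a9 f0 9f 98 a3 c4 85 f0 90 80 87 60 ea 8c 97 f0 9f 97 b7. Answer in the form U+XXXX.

Offset 0: leading byte 0xC3 = 11000011 → 2-byte char #1 = C3 B5.
Offset 2: leading byte 0xF0 = 11110000 → 4-byte char #2 = F0 90 8D 80.
Offset 6: leading byte 0xE8 = 11101000 → 3-byte char #3 = E8 95 A9.
Leading byte 0xE8 = 11101000 matches 1110xxxx → 3-byte sequence.
Byte 1: 0xE8 = 11101000, payload 1000 (4 bits).
Byte 2: 0x95 = 10010101 (10xxxxxx ✓), payload 010101.
Byte 3: 0xA9 = 10101001 (10xxxxxx ✓), payload 101001.
Concatenate: 1000010101101001 = 0x8569 (16 bits → U+8569).

U+8569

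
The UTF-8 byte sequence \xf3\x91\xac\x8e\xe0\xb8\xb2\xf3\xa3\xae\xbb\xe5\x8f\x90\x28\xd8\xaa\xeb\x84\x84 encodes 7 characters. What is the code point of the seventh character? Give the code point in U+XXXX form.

U+B104

Offset 0: leading byte 0xF3 = 11110011 → 4-byte char #1 = F3 91 AC 8E.
Offset 4: leading byte 0xE0 = 11100000 → 3-byte char #2 = E0 B8 B2.
Offset 7: leading byte 0xF3 = 11110011 → 4-byte char #3 = F3 A3 AE BB.
Offset 11: leading byte 0xE5 = 11100101 → 3-byte char #4 = E5 8F 90.
Offset 14: leading byte 0x28 = 00101000 → 1-byte char #5 = 28.
Offset 15: leading byte 0xD8 = 11011000 → 2-byte char #6 = D8 AA.
Offset 17: leading byte 0xEB = 11101011 → 3-byte char #7 = EB 84 84.
Leading byte 0xEB = 11101011 matches 1110xxxx → 3-byte sequence.
Byte 1: 0xEB = 11101011, payload 1011 (4 bits).
Byte 2: 0x84 = 10000100 (10xxxxxx ✓), payload 000100.
Byte 3: 0x84 = 10000100 (10xxxxxx ✓), payload 000100.
Concatenate: 1011000100000100 = 0xB104 (16 bits → U+B104).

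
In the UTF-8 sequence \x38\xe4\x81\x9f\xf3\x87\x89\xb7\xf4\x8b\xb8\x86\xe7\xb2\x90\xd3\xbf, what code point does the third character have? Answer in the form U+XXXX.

Offset 0: leading byte 0x38 = 00111000 → 1-byte char #1 = 38.
Offset 1: leading byte 0xE4 = 11100100 → 3-byte char #2 = E4 81 9F.
Offset 4: leading byte 0xF3 = 11110011 → 4-byte char #3 = F3 87 89 B7.
Leading byte 0xF3 = 11110011 matches 11110xxx → 4-byte sequence.
Byte 1: 0xF3 = 11110011, payload 011 (3 bits).
Byte 2: 0x87 = 10000111 (10xxxxxx ✓), payload 000111.
Byte 3: 0x89 = 10001001 (10xxxxxx ✓), payload 001001.
Byte 4: 0xB7 = 10110111 (10xxxxxx ✓), payload 110111.
Concatenate: 011000111001001110111 = 0xC7277 (21 bits → U+C7277).

U+C7277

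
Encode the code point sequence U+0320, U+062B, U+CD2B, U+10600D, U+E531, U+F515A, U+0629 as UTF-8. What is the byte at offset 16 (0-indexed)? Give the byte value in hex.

U+0320 → 2-byte form CC A0 at offsets 0–1.
U+062B → 2-byte form D8 AB at offsets 2–3.
U+CD2B → 3-byte form EC B4 AB at offsets 4–6.
U+10600D → 4-byte form F4 86 80 8D at offsets 7–10.
U+E531 → 3-byte form EE 94 B1 at offsets 11–13.
U+F515A → 4-byte form F3 B5 85 9A at offsets 14–17.
Offset 16 falls in char 6's range; it's byte 3 of F3 B5 85 9A = 0x85.

0x85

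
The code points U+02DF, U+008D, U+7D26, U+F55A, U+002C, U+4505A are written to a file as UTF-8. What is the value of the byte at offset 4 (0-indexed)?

0xE7

U+02DF → 2-byte form CB 9F at offsets 0–1.
U+008D → 2-byte form C2 8D at offsets 2–3.
U+7D26 → 3-byte form E7 B4 A6 at offsets 4–6.
Offset 4 falls in char 3's range; it's byte 1 of E7 B4 A6 = 0xE7.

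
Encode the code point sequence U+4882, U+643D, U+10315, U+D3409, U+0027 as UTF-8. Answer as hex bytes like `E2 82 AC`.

E4 A2 82 E6 90 BD F0 90 8C 95 F3 93 90 89 27

U+4882: 3-byte form → E4 A2 82.
U+643D: 3-byte form → E6 90 BD.
U+10315: 4-byte form → F0 90 8C 95.
U+D3409: 4-byte form → F3 93 90 89.
U+0027: 1-byte form → 27.
Concatenated (15 bytes): E4 A2 82 E6 90 BD F0 90 8C 95 F3 93 90 89 27.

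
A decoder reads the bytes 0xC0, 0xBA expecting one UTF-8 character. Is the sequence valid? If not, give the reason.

invalid (overlong encoding)

Leading byte 0xC0 = 11000000 → 2-byte form.
Continuation bytes all match 10xxxxxx. Payload decodes to 0x3A.
But 0x3A < 0x80, the minimum for a 2-byte sequence — this is an overlong encoding.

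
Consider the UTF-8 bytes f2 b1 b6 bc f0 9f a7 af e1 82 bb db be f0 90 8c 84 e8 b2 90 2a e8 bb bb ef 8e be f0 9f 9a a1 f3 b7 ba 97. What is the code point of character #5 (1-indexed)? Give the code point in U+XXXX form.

Offset 0: leading byte 0xF2 = 11110010 → 4-byte char #1 = F2 B1 B6 BC.
Offset 4: leading byte 0xF0 = 11110000 → 4-byte char #2 = F0 9F A7 AF.
Offset 8: leading byte 0xE1 = 11100001 → 3-byte char #3 = E1 82 BB.
Offset 11: leading byte 0xDB = 11011011 → 2-byte char #4 = DB BE.
Offset 13: leading byte 0xF0 = 11110000 → 4-byte char #5 = F0 90 8C 84.
Leading byte 0xF0 = 11110000 matches 11110xxx → 4-byte sequence.
Byte 1: 0xF0 = 11110000, payload 000 (3 bits).
Byte 2: 0x90 = 10010000 (10xxxxxx ✓), payload 010000.
Byte 3: 0x8C = 10001100 (10xxxxxx ✓), payload 001100.
Byte 4: 0x84 = 10000100 (10xxxxxx ✓), payload 000100.
Concatenate: 000010000001100000100 = 0x10304 (21 bits → U+10304).

U+10304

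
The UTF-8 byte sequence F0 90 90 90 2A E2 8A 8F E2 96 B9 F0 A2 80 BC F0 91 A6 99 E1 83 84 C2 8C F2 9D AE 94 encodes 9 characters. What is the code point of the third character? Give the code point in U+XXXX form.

Offset 0: leading byte 0xF0 = 11110000 → 4-byte char #1 = F0 90 90 90.
Offset 4: leading byte 0x2A = 00101010 → 1-byte char #2 = 2A.
Offset 5: leading byte 0xE2 = 11100010 → 3-byte char #3 = E2 8A 8F.
Leading byte 0xE2 = 11100010 matches 1110xxxx → 3-byte sequence.
Byte 1: 0xE2 = 11100010, payload 0010 (4 bits).
Byte 2: 0x8A = 10001010 (10xxxxxx ✓), payload 001010.
Byte 3: 0x8F = 10001111 (10xxxxxx ✓), payload 001111.
Concatenate: 0010001010001111 = 0x228F (16 bits → U+228F).

U+228F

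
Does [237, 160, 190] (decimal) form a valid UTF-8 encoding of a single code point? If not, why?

invalid (encodes a surrogate (U+D800–U+DFFF))

Structurally a 3-byte sequence; payload = 0xD83E.
But 0xD83E is in U+D800–U+DFFF, the surrogate range. Surrogates are not Unicode scalar values and are forbidden in UTF-8.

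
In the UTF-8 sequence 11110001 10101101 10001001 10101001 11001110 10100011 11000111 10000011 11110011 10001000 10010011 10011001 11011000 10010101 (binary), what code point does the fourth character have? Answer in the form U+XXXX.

U+C84D9

Offset 0: leading byte 0xF1 = 11110001 → 4-byte char #1 = F1 AD 89 A9.
Offset 4: leading byte 0xCE = 11001110 → 2-byte char #2 = CE A3.
Offset 6: leading byte 0xC7 = 11000111 → 2-byte char #3 = C7 83.
Offset 8: leading byte 0xF3 = 11110011 → 4-byte char #4 = F3 88 93 99.
Leading byte 0xF3 = 11110011 matches 11110xxx → 4-byte sequence.
Byte 1: 0xF3 = 11110011, payload 011 (3 bits).
Byte 2: 0x88 = 10001000 (10xxxxxx ✓), payload 001000.
Byte 3: 0x93 = 10010011 (10xxxxxx ✓), payload 010011.
Byte 4: 0x99 = 10011001 (10xxxxxx ✓), payload 011001.
Concatenate: 011001000010011011001 = 0xC84D9 (21 bits → U+C84D9).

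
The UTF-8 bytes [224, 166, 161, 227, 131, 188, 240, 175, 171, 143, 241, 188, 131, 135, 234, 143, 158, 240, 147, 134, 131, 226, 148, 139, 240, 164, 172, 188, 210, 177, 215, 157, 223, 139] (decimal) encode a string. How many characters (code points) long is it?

Byte at offset 0: 0xE0 = 11100000 → 3-byte char (#1). Advance 3.
Byte at offset 3: 0xE3 = 11100011 → 3-byte char (#2). Advance 3.
Byte at offset 6: 0xF0 = 11110000 → 4-byte char (#3). Advance 4.
Byte at offset 10: 0xF1 = 11110001 → 4-byte char (#4). Advance 4.
Byte at offset 14: 0xEA = 11101010 → 3-byte char (#5). Advance 3.
Byte at offset 17: 0xF0 = 11110000 → 4-byte char (#6). Advance 4.
Byte at offset 21: 0xE2 = 11100010 → 3-byte char (#7). Advance 3.
Byte at offset 24: 0xF0 = 11110000 → 4-byte char (#8). Advance 4.
Byte at offset 28: 0xD2 = 11010010 → 2-byte char (#9). Advance 2.
Byte at offset 30: 0xD7 = 11010111 → 2-byte char (#10). Advance 2.
Byte at offset 32: 0xDF = 11011111 → 2-byte char (#11). Advance 2.
Reached end at offset 34 after 11 code points.

11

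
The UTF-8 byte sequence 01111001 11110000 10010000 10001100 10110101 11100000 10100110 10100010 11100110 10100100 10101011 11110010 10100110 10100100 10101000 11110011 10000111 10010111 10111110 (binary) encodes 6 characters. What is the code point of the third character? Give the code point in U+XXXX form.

U+09A2

Offset 0: leading byte 0x79 = 01111001 → 1-byte char #1 = 79.
Offset 1: leading byte 0xF0 = 11110000 → 4-byte char #2 = F0 90 8C B5.
Offset 5: leading byte 0xE0 = 11100000 → 3-byte char #3 = E0 A6 A2.
Leading byte 0xE0 = 11100000 matches 1110xxxx → 3-byte sequence.
Byte 1: 0xE0 = 11100000, payload 0000 (4 bits).
Byte 2: 0xA6 = 10100110 (10xxxxxx ✓), payload 100110.
Byte 3: 0xA2 = 10100010 (10xxxxxx ✓), payload 100010.
Concatenate: 0000100110100010 = 0x9A2 (16 bits → U+09A2).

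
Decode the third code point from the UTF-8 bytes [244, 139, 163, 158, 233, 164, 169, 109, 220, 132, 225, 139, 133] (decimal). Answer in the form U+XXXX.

Offset 0: leading byte 0xF4 = 11110100 → 4-byte char #1 = F4 8B A3 9E.
Offset 4: leading byte 0xE9 = 11101001 → 3-byte char #2 = E9 A4 A9.
Offset 7: leading byte 0x6D = 01101101 → 1-byte char #3 = 6D.
Leading byte 0x6D = 01101101 matches 0xxxxxxx → 1-byte sequence.
Byte 1: 0x6D = 01101101, payload 1101101 (7 bits).
Concatenate: 1101101 = 0x6D (7 bits → U+006D).

U+006D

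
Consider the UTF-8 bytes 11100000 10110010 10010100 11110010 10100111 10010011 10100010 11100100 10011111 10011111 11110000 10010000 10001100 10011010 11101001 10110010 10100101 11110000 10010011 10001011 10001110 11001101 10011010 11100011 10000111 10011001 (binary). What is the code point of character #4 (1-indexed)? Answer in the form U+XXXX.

U+1031A

Offset 0: leading byte 0xE0 = 11100000 → 3-byte char #1 = E0 B2 94.
Offset 3: leading byte 0xF2 = 11110010 → 4-byte char #2 = F2 A7 93 A2.
Offset 7: leading byte 0xE4 = 11100100 → 3-byte char #3 = E4 9F 9F.
Offset 10: leading byte 0xF0 = 11110000 → 4-byte char #4 = F0 90 8C 9A.
Leading byte 0xF0 = 11110000 matches 11110xxx → 4-byte sequence.
Byte 1: 0xF0 = 11110000, payload 000 (3 bits).
Byte 2: 0x90 = 10010000 (10xxxxxx ✓), payload 010000.
Byte 3: 0x8C = 10001100 (10xxxxxx ✓), payload 001100.
Byte 4: 0x9A = 10011010 (10xxxxxx ✓), payload 011010.
Concatenate: 000010000001100011010 = 0x1031A (21 bits → U+1031A).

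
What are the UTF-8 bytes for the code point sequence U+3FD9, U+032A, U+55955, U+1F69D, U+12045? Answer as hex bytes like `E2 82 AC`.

E3 BF 99 CC AA F1 95 A5 95 F0 9F 9A 9D F0 92 81 85

U+3FD9: 3-byte form → E3 BF 99.
U+032A: 2-byte form → CC AA.
U+55955: 4-byte form → F1 95 A5 95.
U+1F69D: 4-byte form → F0 9F 9A 9D.
U+12045: 4-byte form → F0 92 81 85.
Concatenated (17 bytes): E3 BF 99 CC AA F1 95 A5 95 F0 9F 9A 9D F0 92 81 85.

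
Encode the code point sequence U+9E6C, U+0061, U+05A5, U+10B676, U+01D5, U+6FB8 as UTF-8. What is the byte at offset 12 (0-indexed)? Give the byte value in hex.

U+9E6C → 3-byte form E9 B9 AC at offsets 0–2.
U+0061 → 1-byte form 61 at offsets 3–3.
U+05A5 → 2-byte form D6 A5 at offsets 4–5.
U+10B676 → 4-byte form F4 8B 99 B6 at offsets 6–9.
U+01D5 → 2-byte form C7 95 at offsets 10–11.
U+6FB8 → 3-byte form E6 BE B8 at offsets 12–14.
Offset 12 falls in char 6's range; it's byte 1 of E6 BE B8 = 0xE6.

0xE6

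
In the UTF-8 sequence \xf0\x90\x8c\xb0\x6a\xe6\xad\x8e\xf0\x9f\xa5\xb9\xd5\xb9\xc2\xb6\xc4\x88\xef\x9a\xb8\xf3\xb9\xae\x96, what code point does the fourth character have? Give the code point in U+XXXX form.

U+1F979

Offset 0: leading byte 0xF0 = 11110000 → 4-byte char #1 = F0 90 8C B0.
Offset 4: leading byte 0x6A = 01101010 → 1-byte char #2 = 6A.
Offset 5: leading byte 0xE6 = 11100110 → 3-byte char #3 = E6 AD 8E.
Offset 8: leading byte 0xF0 = 11110000 → 4-byte char #4 = F0 9F A5 B9.
Leading byte 0xF0 = 11110000 matches 11110xxx → 4-byte sequence.
Byte 1: 0xF0 = 11110000, payload 000 (3 bits).
Byte 2: 0x9F = 10011111 (10xxxxxx ✓), payload 011111.
Byte 3: 0xA5 = 10100101 (10xxxxxx ✓), payload 100101.
Byte 4: 0xB9 = 10111001 (10xxxxxx ✓), payload 111001.
Concatenate: 000011111100101111001 = 0x1F979 (21 bits → U+1F979).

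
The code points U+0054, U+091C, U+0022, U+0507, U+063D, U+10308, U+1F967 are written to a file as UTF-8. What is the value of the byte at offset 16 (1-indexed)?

1-indexed offset 16 is 0-indexed offset 15.
U+0054 → 1-byte form 54 at offsets 0–0.
U+091C → 3-byte form E0 A4 9C at offsets 1–3.
U+0022 → 1-byte form 22 at offsets 4–4.
U+0507 → 2-byte form D4 87 at offsets 5–6.
U+063D → 2-byte form D8 BD at offsets 7–8.
U+10308 → 4-byte form F0 90 8C 88 at offsets 9–12.
U+1F967 → 4-byte form F0 9F A5 A7 at offsets 13–16.
Offset 15 falls in char 7's range; it's byte 3 of F0 9F A5 A7 = 0xA5.

0xA5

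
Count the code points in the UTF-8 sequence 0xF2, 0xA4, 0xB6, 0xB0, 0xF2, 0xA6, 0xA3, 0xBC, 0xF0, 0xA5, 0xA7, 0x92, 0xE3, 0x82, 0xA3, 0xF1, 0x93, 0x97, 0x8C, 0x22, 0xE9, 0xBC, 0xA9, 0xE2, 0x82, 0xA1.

Byte at offset 0: 0xF2 = 11110010 → 4-byte char (#1). Advance 4.
Byte at offset 4: 0xF2 = 11110010 → 4-byte char (#2). Advance 4.
Byte at offset 8: 0xF0 = 11110000 → 4-byte char (#3). Advance 4.
Byte at offset 12: 0xE3 = 11100011 → 3-byte char (#4). Advance 3.
Byte at offset 15: 0xF1 = 11110001 → 4-byte char (#5). Advance 4.
Byte at offset 19: 0x22 = 00100010 → 1-byte char (#6). Advance 1.
Byte at offset 20: 0xE9 = 11101001 → 3-byte char (#7). Advance 3.
Byte at offset 23: 0xE2 = 11100010 → 3-byte char (#8). Advance 3.
Reached end at offset 26 after 8 code points.

8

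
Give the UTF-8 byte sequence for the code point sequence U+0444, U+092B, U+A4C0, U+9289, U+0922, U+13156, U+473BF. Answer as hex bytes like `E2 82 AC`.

U+0444: 2-byte form → D1 84.
U+092B: 3-byte form → E0 A4 AB.
U+A4C0: 3-byte form → EA 93 80.
U+9289: 3-byte form → E9 8A 89.
U+0922: 3-byte form → E0 A4 A2.
U+13156: 4-byte form → F0 93 85 96.
U+473BF: 4-byte form → F1 87 8E BF.
Concatenated (22 bytes): D1 84 E0 A4 AB EA 93 80 E9 8A 89 E0 A4 A2 F0 93 85 96 F1 87 8E BF.

D1 84 E0 A4 AB EA 93 80 E9 8A 89 E0 A4 A2 F0 93 85 96 F1 87 8E BF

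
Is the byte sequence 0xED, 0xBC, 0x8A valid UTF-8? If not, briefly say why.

invalid (encodes a surrogate (U+D800–U+DFFF))

Structurally a 3-byte sequence; payload = 0xDF0A.
But 0xDF0A is in U+D800–U+DFFF, the surrogate range. Surrogates are not Unicode scalar values and are forbidden in UTF-8.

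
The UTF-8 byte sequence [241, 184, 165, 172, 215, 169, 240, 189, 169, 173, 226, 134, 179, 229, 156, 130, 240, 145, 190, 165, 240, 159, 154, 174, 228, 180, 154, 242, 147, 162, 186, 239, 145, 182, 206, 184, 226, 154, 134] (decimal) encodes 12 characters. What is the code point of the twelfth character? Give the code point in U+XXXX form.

U+2686

Offset 0: leading byte 0xF1 = 11110001 → 4-byte char #1 = F1 B8 A5 AC.
Offset 4: leading byte 0xD7 = 11010111 → 2-byte char #2 = D7 A9.
Offset 6: leading byte 0xF0 = 11110000 → 4-byte char #3 = F0 BD A9 AD.
Offset 10: leading byte 0xE2 = 11100010 → 3-byte char #4 = E2 86 B3.
Offset 13: leading byte 0xE5 = 11100101 → 3-byte char #5 = E5 9C 82.
Offset 16: leading byte 0xF0 = 11110000 → 4-byte char #6 = F0 91 BE A5.
Offset 20: leading byte 0xF0 = 11110000 → 4-byte char #7 = F0 9F 9A AE.
Offset 24: leading byte 0xE4 = 11100100 → 3-byte char #8 = E4 B4 9A.
Offset 27: leading byte 0xF2 = 11110010 → 4-byte char #9 = F2 93 A2 BA.
Offset 31: leading byte 0xEF = 11101111 → 3-byte char #10 = EF 91 B6.
Offset 34: leading byte 0xCE = 11001110 → 2-byte char #11 = CE B8.
Offset 36: leading byte 0xE2 = 11100010 → 3-byte char #12 = E2 9A 86.
Leading byte 0xE2 = 11100010 matches 1110xxxx → 3-byte sequence.
Byte 1: 0xE2 = 11100010, payload 0010 (4 bits).
Byte 2: 0x9A = 10011010 (10xxxxxx ✓), payload 011010.
Byte 3: 0x86 = 10000110 (10xxxxxx ✓), payload 000110.
Concatenate: 0010011010000110 = 0x2686 (16 bits → U+2686).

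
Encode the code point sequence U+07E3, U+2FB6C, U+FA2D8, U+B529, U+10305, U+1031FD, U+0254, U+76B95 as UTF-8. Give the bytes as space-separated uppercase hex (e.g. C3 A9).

DF A3 F0 AF AD AC F3 BA 8B 98 EB 94 A9 F0 90 8C 85 F4 83 87 BD C9 94 F1 B6 AE 95

U+07E3: 2-byte form → DF A3.
U+2FB6C: 4-byte form → F0 AF AD AC.
U+FA2D8: 4-byte form → F3 BA 8B 98.
U+B529: 3-byte form → EB 94 A9.
U+10305: 4-byte form → F0 90 8C 85.
U+1031FD: 4-byte form → F4 83 87 BD.
U+0254: 2-byte form → C9 94.
U+76B95: 4-byte form → F1 B6 AE 95.
Concatenated (27 bytes): DF A3 F0 AF AD AC F3 BA 8B 98 EB 94 A9 F0 90 8C 85 F4 83 87 BD C9 94 F1 B6 AE 95.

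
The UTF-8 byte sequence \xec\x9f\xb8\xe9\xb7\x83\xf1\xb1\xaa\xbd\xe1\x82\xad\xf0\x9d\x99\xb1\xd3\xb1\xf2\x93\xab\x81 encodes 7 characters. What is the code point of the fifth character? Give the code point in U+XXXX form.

U+1D671

Offset 0: leading byte 0xEC = 11101100 → 3-byte char #1 = EC 9F B8.
Offset 3: leading byte 0xE9 = 11101001 → 3-byte char #2 = E9 B7 83.
Offset 6: leading byte 0xF1 = 11110001 → 4-byte char #3 = F1 B1 AA BD.
Offset 10: leading byte 0xE1 = 11100001 → 3-byte char #4 = E1 82 AD.
Offset 13: leading byte 0xF0 = 11110000 → 4-byte char #5 = F0 9D 99 B1.
Leading byte 0xF0 = 11110000 matches 11110xxx → 4-byte sequence.
Byte 1: 0xF0 = 11110000, payload 000 (3 bits).
Byte 2: 0x9D = 10011101 (10xxxxxx ✓), payload 011101.
Byte 3: 0x99 = 10011001 (10xxxxxx ✓), payload 011001.
Byte 4: 0xB1 = 10110001 (10xxxxxx ✓), payload 110001.
Concatenate: 000011101011001110001 = 0x1D671 (21 bits → U+1D671).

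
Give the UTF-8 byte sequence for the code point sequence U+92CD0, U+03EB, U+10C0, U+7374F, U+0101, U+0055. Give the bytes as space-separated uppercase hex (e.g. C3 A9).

F2 92 B3 90 CF AB E1 83 80 F1 B3 9D 8F C4 81 55

U+92CD0: 4-byte form → F2 92 B3 90.
U+03EB: 2-byte form → CF AB.
U+10C0: 3-byte form → E1 83 80.
U+7374F: 4-byte form → F1 B3 9D 8F.
U+0101: 2-byte form → C4 81.
U+0055: 1-byte form → 55.
Concatenated (16 bytes): F2 92 B3 90 CF AB E1 83 80 F1 B3 9D 8F C4 81 55.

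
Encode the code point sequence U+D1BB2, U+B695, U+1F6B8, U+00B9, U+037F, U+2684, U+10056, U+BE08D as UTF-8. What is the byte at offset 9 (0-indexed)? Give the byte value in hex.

0x9A

U+D1BB2 → 4-byte form F3 91 AE B2 at offsets 0–3.
U+B695 → 3-byte form EB 9A 95 at offsets 4–6.
U+1F6B8 → 4-byte form F0 9F 9A B8 at offsets 7–10.
Offset 9 falls in char 3's range; it's byte 3 of F0 9F 9A B8 = 0x9A.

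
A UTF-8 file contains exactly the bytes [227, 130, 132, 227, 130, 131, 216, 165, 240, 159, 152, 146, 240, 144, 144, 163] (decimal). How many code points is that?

5

Byte at offset 0: 0xE3 = 11100011 → 3-byte char (#1). Advance 3.
Byte at offset 3: 0xE3 = 11100011 → 3-byte char (#2). Advance 3.
Byte at offset 6: 0xD8 = 11011000 → 2-byte char (#3). Advance 2.
Byte at offset 8: 0xF0 = 11110000 → 4-byte char (#4). Advance 4.
Byte at offset 12: 0xF0 = 11110000 → 4-byte char (#5). Advance 4.
Reached end at offset 16 after 5 code points.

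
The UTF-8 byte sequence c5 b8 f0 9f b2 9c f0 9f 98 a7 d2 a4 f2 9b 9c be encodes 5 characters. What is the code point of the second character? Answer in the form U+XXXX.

Offset 0: leading byte 0xC5 = 11000101 → 2-byte char #1 = C5 B8.
Offset 2: leading byte 0xF0 = 11110000 → 4-byte char #2 = F0 9F B2 9C.
Leading byte 0xF0 = 11110000 matches 11110xxx → 4-byte sequence.
Byte 1: 0xF0 = 11110000, payload 000 (3 bits).
Byte 2: 0x9F = 10011111 (10xxxxxx ✓), payload 011111.
Byte 3: 0xB2 = 10110010 (10xxxxxx ✓), payload 110010.
Byte 4: 0x9C = 10011100 (10xxxxxx ✓), payload 011100.
Concatenate: 000011111110010011100 = 0x1FC9C (21 bits → U+1FC9C).

U+1FC9C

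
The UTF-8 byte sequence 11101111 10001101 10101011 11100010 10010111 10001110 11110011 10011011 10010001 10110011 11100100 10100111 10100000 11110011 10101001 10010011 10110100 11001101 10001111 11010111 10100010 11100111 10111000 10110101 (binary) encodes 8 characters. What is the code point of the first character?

Offset 0: leading byte 0xEF = 11101111 → 3-byte char #1 = EF 8D AB.
Leading byte 0xEF = 11101111 matches 1110xxxx → 3-byte sequence.
Byte 1: 0xEF = 11101111, payload 1111 (4 bits).
Byte 2: 0x8D = 10001101 (10xxxxxx ✓), payload 001101.
Byte 3: 0xAB = 10101011 (10xxxxxx ✓), payload 101011.
Concatenate: 1111001101101011 = 0xF36B (16 bits → U+F36B).

U+F36B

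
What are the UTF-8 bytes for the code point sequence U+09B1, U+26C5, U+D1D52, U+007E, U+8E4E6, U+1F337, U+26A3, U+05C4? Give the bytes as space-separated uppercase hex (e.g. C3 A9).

E0 A6 B1 E2 9B 85 F3 91 B5 92 7E F2 8E 93 A6 F0 9F 8C B7 E2 9A A3 D7 84

U+09B1: 3-byte form → E0 A6 B1.
U+26C5: 3-byte form → E2 9B 85.
U+D1D52: 4-byte form → F3 91 B5 92.
U+007E: 1-byte form → 7E.
U+8E4E6: 4-byte form → F2 8E 93 A6.
U+1F337: 4-byte form → F0 9F 8C B7.
U+26A3: 3-byte form → E2 9A A3.
U+05C4: 2-byte form → D7 84.
Concatenated (24 bytes): E0 A6 B1 E2 9B 85 F3 91 B5 92 7E F2 8E 93 A6 F0 9F 8C B7 E2 9A A3 D7 84.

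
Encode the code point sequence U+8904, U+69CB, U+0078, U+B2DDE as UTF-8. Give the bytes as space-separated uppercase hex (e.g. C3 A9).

U+8904: 3-byte form → E8 A4 84.
U+69CB: 3-byte form → E6 A7 8B.
U+0078: 1-byte form → 78.
U+B2DDE: 4-byte form → F2 B2 B7 9E.
Concatenated (11 bytes): E8 A4 84 E6 A7 8B 78 F2 B2 B7 9E.

E8 A4 84 E6 A7 8B 78 F2 B2 B7 9E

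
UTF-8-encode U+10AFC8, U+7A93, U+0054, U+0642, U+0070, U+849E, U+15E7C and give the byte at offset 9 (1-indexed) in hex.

0xD9

1-indexed offset 9 is 0-indexed offset 8.
U+10AFC8 → 4-byte form F4 8A BF 88 at offsets 0–3.
U+7A93 → 3-byte form E7 AA 93 at offsets 4–6.
U+0054 → 1-byte form 54 at offsets 7–7.
U+0642 → 2-byte form D9 82 at offsets 8–9.
Offset 8 falls in char 4's range; it's byte 1 of D9 82 = 0xD9.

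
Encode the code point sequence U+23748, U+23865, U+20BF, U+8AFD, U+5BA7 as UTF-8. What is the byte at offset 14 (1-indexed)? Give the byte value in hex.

1-indexed offset 14 is 0-indexed offset 13.
U+23748 → 4-byte form F0 A3 9D 88 at offsets 0–3.
U+23865 → 4-byte form F0 A3 A1 A5 at offsets 4–7.
U+20BF → 3-byte form E2 82 BF at offsets 8–10.
U+8AFD → 3-byte form E8 AB BD at offsets 11–13.
Offset 13 falls in char 4's range; it's byte 3 of E8 AB BD = 0xBD.

0xBD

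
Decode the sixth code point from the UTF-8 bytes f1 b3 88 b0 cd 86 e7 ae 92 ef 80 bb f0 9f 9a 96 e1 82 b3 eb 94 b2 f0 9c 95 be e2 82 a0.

U+10B3

Offset 0: leading byte 0xF1 = 11110001 → 4-byte char #1 = F1 B3 88 B0.
Offset 4: leading byte 0xCD = 11001101 → 2-byte char #2 = CD 86.
Offset 6: leading byte 0xE7 = 11100111 → 3-byte char #3 = E7 AE 92.
Offset 9: leading byte 0xEF = 11101111 → 3-byte char #4 = EF 80 BB.
Offset 12: leading byte 0xF0 = 11110000 → 4-byte char #5 = F0 9F 9A 96.
Offset 16: leading byte 0xE1 = 11100001 → 3-byte char #6 = E1 82 B3.
Leading byte 0xE1 = 11100001 matches 1110xxxx → 3-byte sequence.
Byte 1: 0xE1 = 11100001, payload 0001 (4 bits).
Byte 2: 0x82 = 10000010 (10xxxxxx ✓), payload 000010.
Byte 3: 0xB3 = 10110011 (10xxxxxx ✓), payload 110011.
Concatenate: 0001000010110011 = 0x10B3 (16 bits → U+10B3).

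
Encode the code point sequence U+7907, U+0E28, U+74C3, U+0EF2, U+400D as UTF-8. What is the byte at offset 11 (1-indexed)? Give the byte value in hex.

0xBB

1-indexed offset 11 is 0-indexed offset 10.
U+7907 → 3-byte form E7 A4 87 at offsets 0–2.
U+0E28 → 3-byte form E0 B8 A8 at offsets 3–5.
U+74C3 → 3-byte form E7 93 83 at offsets 6–8.
U+0EF2 → 3-byte form E0 BB B2 at offsets 9–11.
Offset 10 falls in char 4's range; it's byte 2 of E0 BB B2 = 0xBB.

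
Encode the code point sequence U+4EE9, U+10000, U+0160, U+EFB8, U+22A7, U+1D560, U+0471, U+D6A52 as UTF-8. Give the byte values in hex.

E4 BB A9 F0 90 80 80 C5 A0 EE BE B8 E2 8A A7 F0 9D 95 A0 D1 B1 F3 96 A9 92

U+4EE9: 3-byte form → E4 BB A9.
U+10000: 4-byte form → F0 90 80 80.
U+0160: 2-byte form → C5 A0.
U+EFB8: 3-byte form → EE BE B8.
U+22A7: 3-byte form → E2 8A A7.
U+1D560: 4-byte form → F0 9D 95 A0.
U+0471: 2-byte form → D1 B1.
U+D6A52: 4-byte form → F3 96 A9 92.
Concatenated (25 bytes): E4 BB A9 F0 90 80 80 C5 A0 EE BE B8 E2 8A A7 F0 9D 95 A0 D1 B1 F3 96 A9 92.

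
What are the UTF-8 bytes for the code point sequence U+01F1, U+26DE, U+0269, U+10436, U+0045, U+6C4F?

C7 B1 E2 9B 9E C9 A9 F0 90 90 B6 45 E6 B1 8F

U+01F1: 2-byte form → C7 B1.
U+26DE: 3-byte form → E2 9B 9E.
U+0269: 2-byte form → C9 A9.
U+10436: 4-byte form → F0 90 90 B6.
U+0045: 1-byte form → 45.
U+6C4F: 3-byte form → E6 B1 8F.
Concatenated (15 bytes): C7 B1 E2 9B 9E C9 A9 F0 90 90 B6 45 E6 B1 8F.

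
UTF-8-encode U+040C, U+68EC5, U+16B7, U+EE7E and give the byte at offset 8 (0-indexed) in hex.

U+040C → 2-byte form D0 8C at offsets 0–1.
U+68EC5 → 4-byte form F1 A8 BB 85 at offsets 2–5.
U+16B7 → 3-byte form E1 9A B7 at offsets 6–8.
Offset 8 falls in char 3's range; it's byte 3 of E1 9A B7 = 0xB7.

0xB7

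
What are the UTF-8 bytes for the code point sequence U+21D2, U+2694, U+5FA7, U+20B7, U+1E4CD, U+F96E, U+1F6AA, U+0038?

U+21D2: 3-byte form → E2 87 92.
U+2694: 3-byte form → E2 9A 94.
U+5FA7: 3-byte form → E5 BE A7.
U+20B7: 3-byte form → E2 82 B7.
U+1E4CD: 4-byte form → F0 9E 93 8D.
U+F96E: 3-byte form → EF A5 AE.
U+1F6AA: 4-byte form → F0 9F 9A AA.
U+0038: 1-byte form → 38.
Concatenated (24 bytes): E2 87 92 E2 9A 94 E5 BE A7 E2 82 B7 F0 9E 93 8D EF A5 AE F0 9F 9A AA 38.

E2 87 92 E2 9A 94 E5 BE A7 E2 82 B7 F0 9E 93 8D EF A5 AE F0 9F 9A AA 38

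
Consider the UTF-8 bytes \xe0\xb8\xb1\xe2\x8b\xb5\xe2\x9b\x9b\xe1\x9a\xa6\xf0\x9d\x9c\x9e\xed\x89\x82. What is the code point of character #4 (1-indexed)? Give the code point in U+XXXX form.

Offset 0: leading byte 0xE0 = 11100000 → 3-byte char #1 = E0 B8 B1.
Offset 3: leading byte 0xE2 = 11100010 → 3-byte char #2 = E2 8B B5.
Offset 6: leading byte 0xE2 = 11100010 → 3-byte char #3 = E2 9B 9B.
Offset 9: leading byte 0xE1 = 11100001 → 3-byte char #4 = E1 9A A6.
Leading byte 0xE1 = 11100001 matches 1110xxxx → 3-byte sequence.
Byte 1: 0xE1 = 11100001, payload 0001 (4 bits).
Byte 2: 0x9A = 10011010 (10xxxxxx ✓), payload 011010.
Byte 3: 0xA6 = 10100110 (10xxxxxx ✓), payload 100110.
Concatenate: 0001011010100110 = 0x16A6 (16 bits → U+16A6).

U+16A6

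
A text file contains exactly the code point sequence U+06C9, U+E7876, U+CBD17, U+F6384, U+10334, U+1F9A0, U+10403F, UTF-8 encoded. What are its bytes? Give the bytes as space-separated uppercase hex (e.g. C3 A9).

U+06C9: 2-byte form → DB 89.
U+E7876: 4-byte form → F3 A7 A1 B6.
U+CBD17: 4-byte form → F3 8B B4 97.
U+F6384: 4-byte form → F3 B6 8E 84.
U+10334: 4-byte form → F0 90 8C B4.
U+1F9A0: 4-byte form → F0 9F A6 A0.
U+10403F: 4-byte form → F4 84 80 BF.
Concatenated (26 bytes): DB 89 F3 A7 A1 B6 F3 8B B4 97 F3 B6 8E 84 F0 90 8C B4 F0 9F A6 A0 F4 84 80 BF.

DB 89 F3 A7 A1 B6 F3 8B B4 97 F3 B6 8E 84 F0 90 8C B4 F0 9F A6 A0 F4 84 80 BF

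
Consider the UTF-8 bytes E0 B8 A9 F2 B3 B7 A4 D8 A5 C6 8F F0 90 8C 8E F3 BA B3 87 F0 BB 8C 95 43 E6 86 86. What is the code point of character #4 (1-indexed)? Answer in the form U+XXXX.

Offset 0: leading byte 0xE0 = 11100000 → 3-byte char #1 = E0 B8 A9.
Offset 3: leading byte 0xF2 = 11110010 → 4-byte char #2 = F2 B3 B7 A4.
Offset 7: leading byte 0xD8 = 11011000 → 2-byte char #3 = D8 A5.
Offset 9: leading byte 0xC6 = 11000110 → 2-byte char #4 = C6 8F.
Leading byte 0xC6 = 11000110 matches 110xxxxx → 2-byte sequence.
Byte 1: 0xC6 = 11000110, payload 00110 (5 bits).
Byte 2: 0x8F = 10001111 (10xxxxxx ✓), payload 001111.
Concatenate: 00110001111 = 0x18F (11 bits → U+018F).

U+018F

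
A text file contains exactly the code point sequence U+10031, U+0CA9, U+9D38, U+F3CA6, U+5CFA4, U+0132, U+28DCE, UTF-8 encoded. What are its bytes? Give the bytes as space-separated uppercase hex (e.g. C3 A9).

U+10031: 4-byte form → F0 90 80 B1.
U+0CA9: 3-byte form → E0 B2 A9.
U+9D38: 3-byte form → E9 B4 B8.
U+F3CA6: 4-byte form → F3 B3 B2 A6.
U+5CFA4: 4-byte form → F1 9C BE A4.
U+0132: 2-byte form → C4 B2.
U+28DCE: 4-byte form → F0 A8 B7 8E.
Concatenated (24 bytes): F0 90 80 B1 E0 B2 A9 E9 B4 B8 F3 B3 B2 A6 F1 9C BE A4 C4 B2 F0 A8 B7 8E.

F0 90 80 B1 E0 B2 A9 E9 B4 B8 F3 B3 B2 A6 F1 9C BE A4 C4 B2 F0 A8 B7 8E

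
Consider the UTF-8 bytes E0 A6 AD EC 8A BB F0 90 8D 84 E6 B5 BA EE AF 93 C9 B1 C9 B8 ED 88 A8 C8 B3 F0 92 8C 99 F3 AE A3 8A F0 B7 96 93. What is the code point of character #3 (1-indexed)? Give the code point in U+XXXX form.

Offset 0: leading byte 0xE0 = 11100000 → 3-byte char #1 = E0 A6 AD.
Offset 3: leading byte 0xEC = 11101100 → 3-byte char #2 = EC 8A BB.
Offset 6: leading byte 0xF0 = 11110000 → 4-byte char #3 = F0 90 8D 84.
Leading byte 0xF0 = 11110000 matches 11110xxx → 4-byte sequence.
Byte 1: 0xF0 = 11110000, payload 000 (3 bits).
Byte 2: 0x90 = 10010000 (10xxxxxx ✓), payload 010000.
Byte 3: 0x8D = 10001101 (10xxxxxx ✓), payload 001101.
Byte 4: 0x84 = 10000100 (10xxxxxx ✓), payload 000100.
Concatenate: 000010000001101000100 = 0x10344 (21 bits → U+10344).

U+10344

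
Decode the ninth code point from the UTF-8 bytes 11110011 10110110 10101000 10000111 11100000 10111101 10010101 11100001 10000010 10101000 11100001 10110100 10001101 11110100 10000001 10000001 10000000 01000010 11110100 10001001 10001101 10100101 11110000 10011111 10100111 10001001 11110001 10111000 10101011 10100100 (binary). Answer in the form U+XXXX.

Offset 0: leading byte 0xF3 = 11110011 → 4-byte char #1 = F3 B6 A8 87.
Offset 4: leading byte 0xE0 = 11100000 → 3-byte char #2 = E0 BD 95.
Offset 7: leading byte 0xE1 = 11100001 → 3-byte char #3 = E1 82 A8.
Offset 10: leading byte 0xE1 = 11100001 → 3-byte char #4 = E1 B4 8D.
Offset 13: leading byte 0xF4 = 11110100 → 4-byte char #5 = F4 81 81 80.
Offset 17: leading byte 0x42 = 01000010 → 1-byte char #6 = 42.
Offset 18: leading byte 0xF4 = 11110100 → 4-byte char #7 = F4 89 8D A5.
Offset 22: leading byte 0xF0 = 11110000 → 4-byte char #8 = F0 9F A7 89.
Offset 26: leading byte 0xF1 = 11110001 → 4-byte char #9 = F1 B8 AB A4.
Leading byte 0xF1 = 11110001 matches 11110xxx → 4-byte sequence.
Byte 1: 0xF1 = 11110001, payload 001 (3 bits).
Byte 2: 0xB8 = 10111000 (10xxxxxx ✓), payload 111000.
Byte 3: 0xAB = 10101011 (10xxxxxx ✓), payload 101011.
Byte 4: 0xA4 = 10100100 (10xxxxxx ✓), payload 100100.
Concatenate: 001111000101011100100 = 0x78AE4 (21 bits → U+78AE4).

U+78AE4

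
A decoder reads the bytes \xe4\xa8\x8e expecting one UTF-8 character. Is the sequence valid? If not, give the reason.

valid

Leading byte 0xE4 = 11100100 → 3-byte form.
Continuation bytes 0xA8=10101000, 0x8E=10001110 all match 10xxxxxx.
Decoded value 0x4A0E is ≥ 0x800 (shortest form) and not a surrogate.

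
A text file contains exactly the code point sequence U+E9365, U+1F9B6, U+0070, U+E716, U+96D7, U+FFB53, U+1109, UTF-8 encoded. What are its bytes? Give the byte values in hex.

F3 A9 8D A5 F0 9F A6 B6 70 EE 9C 96 E9 9B 97 F3 BF AD 93 E1 84 89

U+E9365: 4-byte form → F3 A9 8D A5.
U+1F9B6: 4-byte form → F0 9F A6 B6.
U+0070: 1-byte form → 70.
U+E716: 3-byte form → EE 9C 96.
U+96D7: 3-byte form → E9 9B 97.
U+FFB53: 4-byte form → F3 BF AD 93.
U+1109: 3-byte form → E1 84 89.
Concatenated (22 bytes): F3 A9 8D A5 F0 9F A6 B6 70 EE 9C 96 E9 9B 97 F3 BF AD 93 E1 84 89.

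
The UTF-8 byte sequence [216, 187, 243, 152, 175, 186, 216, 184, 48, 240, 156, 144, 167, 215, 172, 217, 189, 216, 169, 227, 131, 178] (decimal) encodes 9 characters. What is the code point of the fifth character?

Offset 0: leading byte 0xD8 = 11011000 → 2-byte char #1 = D8 BB.
Offset 2: leading byte 0xF3 = 11110011 → 4-byte char #2 = F3 98 AF BA.
Offset 6: leading byte 0xD8 = 11011000 → 2-byte char #3 = D8 B8.
Offset 8: leading byte 0x30 = 00110000 → 1-byte char #4 = 30.
Offset 9: leading byte 0xF0 = 11110000 → 4-byte char #5 = F0 9C 90 A7.
Leading byte 0xF0 = 11110000 matches 11110xxx → 4-byte sequence.
Byte 1: 0xF0 = 11110000, payload 000 (3 bits).
Byte 2: 0x9C = 10011100 (10xxxxxx ✓), payload 011100.
Byte 3: 0x90 = 10010000 (10xxxxxx ✓), payload 010000.
Byte 4: 0xA7 = 10100111 (10xxxxxx ✓), payload 100111.
Concatenate: 000011100010000100111 = 0x1C427 (21 bits → U+1C427).

U+1C427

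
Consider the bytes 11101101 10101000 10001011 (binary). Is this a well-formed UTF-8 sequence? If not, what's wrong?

invalid (encodes a surrogate (U+D800–U+DFFF))

Structurally a 3-byte sequence; payload = 0xDA0B.
But 0xDA0B is in U+D800–U+DFFF, the surrogate range. Surrogates are not Unicode scalar values and are forbidden in UTF-8.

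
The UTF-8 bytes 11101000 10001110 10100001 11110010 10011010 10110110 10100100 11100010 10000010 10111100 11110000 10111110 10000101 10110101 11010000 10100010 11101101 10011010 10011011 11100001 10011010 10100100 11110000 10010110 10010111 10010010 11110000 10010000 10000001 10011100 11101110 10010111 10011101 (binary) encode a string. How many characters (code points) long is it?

10

Byte at offset 0: 0xE8 = 11101000 → 3-byte char (#1). Advance 3.
Byte at offset 3: 0xF2 = 11110010 → 4-byte char (#2). Advance 4.
Byte at offset 7: 0xE2 = 11100010 → 3-byte char (#3). Advance 3.
Byte at offset 10: 0xF0 = 11110000 → 4-byte char (#4). Advance 4.
Byte at offset 14: 0xD0 = 11010000 → 2-byte char (#5). Advance 2.
Byte at offset 16: 0xED = 11101101 → 3-byte char (#6). Advance 3.
Byte at offset 19: 0xE1 = 11100001 → 3-byte char (#7). Advance 3.
Byte at offset 22: 0xF0 = 11110000 → 4-byte char (#8). Advance 4.
Byte at offset 26: 0xF0 = 11110000 → 4-byte char (#9). Advance 4.
Byte at offset 30: 0xEE = 11101110 → 3-byte char (#10). Advance 3.
Reached end at offset 33 after 10 code points.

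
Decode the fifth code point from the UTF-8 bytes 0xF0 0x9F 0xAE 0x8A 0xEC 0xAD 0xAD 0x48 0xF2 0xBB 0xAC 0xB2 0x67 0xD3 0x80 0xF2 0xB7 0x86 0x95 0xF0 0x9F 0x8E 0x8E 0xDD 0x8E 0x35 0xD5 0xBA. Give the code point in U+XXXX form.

Offset 0: leading byte 0xF0 = 11110000 → 4-byte char #1 = F0 9F AE 8A.
Offset 4: leading byte 0xEC = 11101100 → 3-byte char #2 = EC AD AD.
Offset 7: leading byte 0x48 = 01001000 → 1-byte char #3 = 48.
Offset 8: leading byte 0xF2 = 11110010 → 4-byte char #4 = F2 BB AC B2.
Offset 12: leading byte 0x67 = 01100111 → 1-byte char #5 = 67.
Leading byte 0x67 = 01100111 matches 0xxxxxxx → 1-byte sequence.
Byte 1: 0x67 = 01100111, payload 1100111 (7 bits).
Concatenate: 1100111 = 0x67 (7 bits → U+0067).

U+0067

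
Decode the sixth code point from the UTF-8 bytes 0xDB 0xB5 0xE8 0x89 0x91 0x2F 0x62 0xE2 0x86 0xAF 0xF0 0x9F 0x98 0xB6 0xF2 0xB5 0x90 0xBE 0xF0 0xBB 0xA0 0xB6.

Offset 0: leading byte 0xDB = 11011011 → 2-byte char #1 = DB B5.
Offset 2: leading byte 0xE8 = 11101000 → 3-byte char #2 = E8 89 91.
Offset 5: leading byte 0x2F = 00101111 → 1-byte char #3 = 2F.
Offset 6: leading byte 0x62 = 01100010 → 1-byte char #4 = 62.
Offset 7: leading byte 0xE2 = 11100010 → 3-byte char #5 = E2 86 AF.
Offset 10: leading byte 0xF0 = 11110000 → 4-byte char #6 = F0 9F 98 B6.
Leading byte 0xF0 = 11110000 matches 11110xxx → 4-byte sequence.
Byte 1: 0xF0 = 11110000, payload 000 (3 bits).
Byte 2: 0x9F = 10011111 (10xxxxxx ✓), payload 011111.
Byte 3: 0x98 = 10011000 (10xxxxxx ✓), payload 011000.
Byte 4: 0xB6 = 10110110 (10xxxxxx ✓), payload 110110.
Concatenate: 000011111011000110110 = 0x1F636 (21 bits → U+1F636).

U+1F636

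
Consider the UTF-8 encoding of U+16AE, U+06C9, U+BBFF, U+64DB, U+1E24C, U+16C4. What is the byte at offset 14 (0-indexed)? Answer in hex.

0x8C

U+16AE → 3-byte form E1 9A AE at offsets 0–2.
U+06C9 → 2-byte form DB 89 at offsets 3–4.
U+BBFF → 3-byte form EB AF BF at offsets 5–7.
U+64DB → 3-byte form E6 93 9B at offsets 8–10.
U+1E24C → 4-byte form F0 9E 89 8C at offsets 11–14.
Offset 14 falls in char 5's range; it's byte 4 of F0 9E 89 8C = 0x8C.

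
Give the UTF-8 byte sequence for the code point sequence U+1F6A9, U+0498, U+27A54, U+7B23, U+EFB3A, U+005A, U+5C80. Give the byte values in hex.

U+1F6A9: 4-byte form → F0 9F 9A A9.
U+0498: 2-byte form → D2 98.
U+27A54: 4-byte form → F0 A7 A9 94.
U+7B23: 3-byte form → E7 AC A3.
U+EFB3A: 4-byte form → F3 AF AC BA.
U+005A: 1-byte form → 5A.
U+5C80: 3-byte form → E5 B2 80.
Concatenated (21 bytes): F0 9F 9A A9 D2 98 F0 A7 A9 94 E7 AC A3 F3 AF AC BA 5A E5 B2 80.

F0 9F 9A A9 D2 98 F0 A7 A9 94 E7 AC A3 F3 AF AC BA 5A E5 B2 80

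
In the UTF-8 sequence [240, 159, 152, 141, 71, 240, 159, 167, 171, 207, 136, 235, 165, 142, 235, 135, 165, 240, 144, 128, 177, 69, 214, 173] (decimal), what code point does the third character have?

U+1F9EB

Offset 0: leading byte 0xF0 = 11110000 → 4-byte char #1 = F0 9F 98 8D.
Offset 4: leading byte 0x47 = 01000111 → 1-byte char #2 = 47.
Offset 5: leading byte 0xF0 = 11110000 → 4-byte char #3 = F0 9F A7 AB.
Leading byte 0xF0 = 11110000 matches 11110xxx → 4-byte sequence.
Byte 1: 0xF0 = 11110000, payload 000 (3 bits).
Byte 2: 0x9F = 10011111 (10xxxxxx ✓), payload 011111.
Byte 3: 0xA7 = 10100111 (10xxxxxx ✓), payload 100111.
Byte 4: 0xAB = 10101011 (10xxxxxx ✓), payload 101011.
Concatenate: 000011111100111101011 = 0x1F9EB (21 bits → U+1F9EB).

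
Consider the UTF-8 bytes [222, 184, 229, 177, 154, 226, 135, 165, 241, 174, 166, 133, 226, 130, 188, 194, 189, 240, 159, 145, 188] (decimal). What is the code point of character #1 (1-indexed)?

U+07B8

Offset 0: leading byte 0xDE = 11011110 → 2-byte char #1 = DE B8.
Leading byte 0xDE = 11011110 matches 110xxxxx → 2-byte sequence.
Byte 1: 0xDE = 11011110, payload 11110 (5 bits).
Byte 2: 0xB8 = 10111000 (10xxxxxx ✓), payload 111000.
Concatenate: 11110111000 = 0x7B8 (11 bits → U+07B8).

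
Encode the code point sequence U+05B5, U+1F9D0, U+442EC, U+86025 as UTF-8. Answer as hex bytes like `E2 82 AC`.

U+05B5: 2-byte form → D6 B5.
U+1F9D0: 4-byte form → F0 9F A7 90.
U+442EC: 4-byte form → F1 84 8B AC.
U+86025: 4-byte form → F2 86 80 A5.
Concatenated (14 bytes): D6 B5 F0 9F A7 90 F1 84 8B AC F2 86 80 A5.

D6 B5 F0 9F A7 90 F1 84 8B AC F2 86 80 A5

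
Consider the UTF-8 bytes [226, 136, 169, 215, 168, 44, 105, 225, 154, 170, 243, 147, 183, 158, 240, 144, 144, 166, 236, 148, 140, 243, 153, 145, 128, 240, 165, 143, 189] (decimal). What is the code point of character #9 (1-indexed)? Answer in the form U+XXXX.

Offset 0: leading byte 0xE2 = 11100010 → 3-byte char #1 = E2 88 A9.
Offset 3: leading byte 0xD7 = 11010111 → 2-byte char #2 = D7 A8.
Offset 5: leading byte 0x2C = 00101100 → 1-byte char #3 = 2C.
Offset 6: leading byte 0x69 = 01101001 → 1-byte char #4 = 69.
Offset 7: leading byte 0xE1 = 11100001 → 3-byte char #5 = E1 9A AA.
Offset 10: leading byte 0xF3 = 11110011 → 4-byte char #6 = F3 93 B7 9E.
Offset 14: leading byte 0xF0 = 11110000 → 4-byte char #7 = F0 90 90 A6.
Offset 18: leading byte 0xEC = 11101100 → 3-byte char #8 = EC 94 8C.
Offset 21: leading byte 0xF3 = 11110011 → 4-byte char #9 = F3 99 91 80.
Leading byte 0xF3 = 11110011 matches 11110xxx → 4-byte sequence.
Byte 1: 0xF3 = 11110011, payload 011 (3 bits).
Byte 2: 0x99 = 10011001 (10xxxxxx ✓), payload 011001.
Byte 3: 0x91 = 10010001 (10xxxxxx ✓), payload 010001.
Byte 4: 0x80 = 10000000 (10xxxxxx ✓), payload 000000.
Concatenate: 011011001010001000000 = 0xD9440 (21 bits → U+D9440).

U+D9440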